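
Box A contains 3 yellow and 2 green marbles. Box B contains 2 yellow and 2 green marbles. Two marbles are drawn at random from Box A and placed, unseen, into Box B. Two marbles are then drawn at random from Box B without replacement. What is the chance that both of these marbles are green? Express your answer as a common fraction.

9/50

Condition on how many of the transferred marbles are green (from Box A: 2 green of 5; then Box B has 6 total).
  0 green: C(2,0)C(3,2)/C(5,2) = 3/10; then P = C(2,2)/C(6,2) = 1/15
  1 green: C(2,1)C(3,1)/C(5,2) = 3/5; then P = C(3,2)/C(6,2) = 1/5
  2 green: C(2,2)C(3,0)/C(5,2) = 1/10; then P = C(4,2)/C(6,2) = 2/5
P(both green) = 9/50 ≈ 0.1800.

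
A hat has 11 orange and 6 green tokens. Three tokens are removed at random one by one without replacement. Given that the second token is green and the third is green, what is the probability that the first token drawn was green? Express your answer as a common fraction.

4/15

P(first=green and the second token is green and the third is green) = (6/17)·(5/16)·(4/15) = 1/34.
P(E) = Σ over first color = 11/136 + 1/34 = 15/136.
By Bayes, P(first=green | E) = 1/34 / 15/136 = 4/15 ≈ 0.2667.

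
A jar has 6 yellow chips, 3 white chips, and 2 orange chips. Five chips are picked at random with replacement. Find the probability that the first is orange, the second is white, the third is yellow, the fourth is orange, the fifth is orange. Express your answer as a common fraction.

144/161051

Multiply the conditional probability of each draw in order, with replacement (the composition resets each draw).
P = (2/11) · (3/11) · (6/11) · (2/11) · (2/11) = 144/161051 ≈ 0.0009.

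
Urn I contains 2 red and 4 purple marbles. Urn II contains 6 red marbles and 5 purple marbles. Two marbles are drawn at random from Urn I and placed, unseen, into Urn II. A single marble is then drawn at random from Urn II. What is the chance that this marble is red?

20/39

Condition on how many of the transferred marbles are red (from Urn I: 2 red of 6; then Urn II has 13 total).
  0 red: C(2,0)C(4,2)/C(6,2) = 2/5; then P = 6/13
  1 red: C(2,1)C(4,1)/C(6,2) = 8/15; then P = 7/13
  2 red: C(2,2)C(4,0)/C(6,2) = 1/15; then P = 8/13
P(red from Urn II) = 20/39 ≈ 0.5128.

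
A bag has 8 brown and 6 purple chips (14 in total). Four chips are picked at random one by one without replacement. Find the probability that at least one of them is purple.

Use the complement: P(at least one purple) = 1 − P(no purple).
P(none) = C(8,4)/C(14,4) = 70/1001.
So P = 1 − 70/1001 = 133/143 ≈ 0.9301.

133/143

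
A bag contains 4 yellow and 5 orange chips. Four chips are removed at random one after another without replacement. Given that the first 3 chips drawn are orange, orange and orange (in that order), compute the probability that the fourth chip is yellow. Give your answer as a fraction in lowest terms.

After removing 3 orange, the bag has 4 yellow out of 6 remaining.
P(fourth is yellow | given) = 4/6 = 2/3 ≈ 0.6667.

2/3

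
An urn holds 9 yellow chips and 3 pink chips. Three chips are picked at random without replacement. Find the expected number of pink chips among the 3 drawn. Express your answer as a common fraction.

3/4

By linearity of expectation, E[X] = Σ P(draw i is pink); by symmetry each draw (even without replacement) has P(pink) = 3/12.
E[X] = 3 · 3/12 = 3/4 ≈ 0.7500.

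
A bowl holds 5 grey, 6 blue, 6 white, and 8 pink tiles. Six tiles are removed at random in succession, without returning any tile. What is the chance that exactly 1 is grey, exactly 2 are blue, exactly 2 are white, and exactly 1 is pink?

90/1771

Unordered draws without replacement: count favorable combinations over C(25,6).
Favorable = C(5,1) · C(6,2) · C(6,2) · C(8,1) = 9000; total = C(25,6) = 177100.
P = 9000/177100 = 90/1771 ≈ 0.0508.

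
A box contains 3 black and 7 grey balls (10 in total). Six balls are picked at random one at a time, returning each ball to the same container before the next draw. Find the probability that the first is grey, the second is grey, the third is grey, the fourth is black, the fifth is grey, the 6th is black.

21609/1000000

Multiply the conditional probability of each draw in order, with replacement (the composition resets each draw).
P = (7/10) · (7/10) · (7/10) · (3/10) · (7/10) · (3/10) = 21609/1000000 ≈ 0.0216.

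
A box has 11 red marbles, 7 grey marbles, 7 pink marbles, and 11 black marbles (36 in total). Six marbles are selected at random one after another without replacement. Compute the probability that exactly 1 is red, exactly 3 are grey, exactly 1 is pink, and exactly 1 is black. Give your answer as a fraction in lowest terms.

Unordered draws without replacement: count favorable combinations over C(36,6).
Favorable = C(11,1) · C(7,3) · C(7,1) · C(11,1) = 29645; total = C(36,6) = 1947792.
P = 29645/1947792 = 385/25296 ≈ 0.0152.

385/25296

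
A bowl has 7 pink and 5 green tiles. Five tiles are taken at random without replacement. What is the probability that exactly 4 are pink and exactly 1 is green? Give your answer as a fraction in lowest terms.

175/792

Unordered draws without replacement: count favorable combinations over C(12,5).
Favorable = C(7,4) · C(5,1) = 175; total = C(12,5) = 792.
P = 175/792 = 175/792 ≈ 0.2210.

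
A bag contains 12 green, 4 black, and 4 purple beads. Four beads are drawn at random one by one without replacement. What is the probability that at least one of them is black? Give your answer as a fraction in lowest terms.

Use the complement: P(at least one black) = 1 − P(no black).
P(none) = C(16,4)/C(20,4) = 1820/4845.
So P = 1 − 1820/4845 = 605/969 ≈ 0.6244.

605/969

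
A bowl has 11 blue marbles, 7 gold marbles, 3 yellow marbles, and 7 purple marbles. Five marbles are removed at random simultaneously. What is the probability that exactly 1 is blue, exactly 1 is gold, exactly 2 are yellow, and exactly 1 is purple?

Unordered draws without replacement: count favorable combinations over C(28,5).
Favorable = C(11,1) · C(7,1) · C(3,2) · C(7,1) = 1617; total = C(28,5) = 98280.
P = 1617/98280 = 77/4680 ≈ 0.0165.

77/4680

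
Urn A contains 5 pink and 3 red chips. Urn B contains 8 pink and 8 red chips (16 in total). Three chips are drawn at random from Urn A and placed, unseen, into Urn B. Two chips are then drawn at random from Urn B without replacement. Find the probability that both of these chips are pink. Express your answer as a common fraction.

617/2394

Condition on how many of the transferred chips are pink (from Urn A: 5 pink of 8; then Urn B has 19 total).
  0 pink: C(5,0)C(3,3)/C(8,3) = 1/56; then P = C(8,2)/C(19,2) = 28/171
  1 pink: C(5,1)C(3,2)/C(8,3) = 15/56; then P = C(9,2)/C(19,2) = 4/19
  2 pink: C(5,2)C(3,1)/C(8,3) = 15/28; then P = C(10,2)/C(19,2) = 5/19
  3 pink: C(5,3)C(3,0)/C(8,3) = 5/28; then P = C(11,2)/C(19,2) = 55/171
P(both pink) = 617/2394 ≈ 0.2577.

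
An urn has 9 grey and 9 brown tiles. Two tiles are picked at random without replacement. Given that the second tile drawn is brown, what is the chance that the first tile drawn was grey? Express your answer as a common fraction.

9/17

P(first=grey and the second tile drawn is brown) = (9/18)·(9/17) = 9/34.
P(the second tile drawn is brown) = Σ over first color = 9/34 + 4/17 = 1/2.
By Bayes, P(first=grey | the second tile drawn is brown) = 9/34 / 1/2 = 9/17 ≈ 0.5294.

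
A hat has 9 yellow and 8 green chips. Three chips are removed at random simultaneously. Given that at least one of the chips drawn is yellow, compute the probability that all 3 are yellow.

P(all 3 yellow) = C(9,3)/C(17,3) = 21/170; P(at least one yellow) = 1 − C(8,3)/C(17,3) = 78/85.
Since 'all 3 yellow' ⊆ 'at least one yellow', P(all 3 | at least one) = 21/170 / 78/85 = 7/52 ≈ 0.1346.

7/52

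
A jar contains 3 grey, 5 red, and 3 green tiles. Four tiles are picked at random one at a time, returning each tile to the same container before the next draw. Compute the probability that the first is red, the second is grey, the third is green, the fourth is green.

135/14641

Multiply the conditional probability of each draw in order, with replacement (the composition resets each draw).
P = (5/11) · (3/11) · (3/11) · (3/11) = 135/14641 ≈ 0.0092.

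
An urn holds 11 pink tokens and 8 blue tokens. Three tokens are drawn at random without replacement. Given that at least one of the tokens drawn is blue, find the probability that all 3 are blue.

14/201

P(all 3 blue) = C(8,3)/C(19,3) = 56/969; P(at least one blue) = 1 − C(11,3)/C(19,3) = 268/323.
Since 'all 3 blue' ⊆ 'at least one blue', P(all 3 | at least one) = 56/969 / 268/323 = 14/201 ≈ 0.0697.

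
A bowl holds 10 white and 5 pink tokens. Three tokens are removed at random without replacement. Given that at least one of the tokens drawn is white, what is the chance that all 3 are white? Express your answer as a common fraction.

24/89

P(all 3 white) = C(10,3)/C(15,3) = 24/91; P(at least one white) = 1 − C(5,3)/C(15,3) = 89/91.
Since 'all 3 white' ⊆ 'at least one white', P(all 3 | at least one) = 24/91 / 89/91 = 24/89 ≈ 0.2697.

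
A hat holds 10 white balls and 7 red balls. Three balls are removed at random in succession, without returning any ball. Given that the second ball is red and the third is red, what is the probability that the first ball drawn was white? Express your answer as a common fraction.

2/3

P(first=white and the second ball is red and the third is red) = (10/17)·(7/16)·(6/15) = 7/68.
P(E) = Σ over first color = 7/68 + 7/136 = 21/136.
By Bayes, P(first=white | E) = 7/68 / 21/136 = 2/3 ≈ 0.6667.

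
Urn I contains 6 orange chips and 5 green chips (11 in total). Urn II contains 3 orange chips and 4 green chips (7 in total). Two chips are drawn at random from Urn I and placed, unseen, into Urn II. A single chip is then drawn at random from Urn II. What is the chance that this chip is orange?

5/11

Condition on how many of the transferred chips are orange (from Urn I: 6 orange of 11; then Urn II has 9 total).
  0 orange: C(6,0)C(5,2)/C(11,2) = 2/11; then P = 3/9
  1 orange: C(6,1)C(5,1)/C(11,2) = 6/11; then P = 4/9
  2 orange: C(6,2)C(5,0)/C(11,2) = 3/11; then P = 5/9
P(orange from Urn II) = 5/11 ≈ 0.4545.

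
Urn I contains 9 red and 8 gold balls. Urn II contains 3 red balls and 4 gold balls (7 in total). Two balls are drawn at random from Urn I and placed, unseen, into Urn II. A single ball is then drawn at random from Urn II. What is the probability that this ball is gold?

Condition on how many of the transferred balls are gold (from Urn I: 8 gold of 17; then Urn II has 9 total).
  0 gold: C(8,0)C(9,2)/C(17,2) = 9/34; then P = 4/9
  1 gold: C(8,1)C(9,1)/C(17,2) = 9/17; then P = 5/9
  2 gold: C(8,2)C(9,0)/C(17,2) = 7/34; then P = 6/9
P(gold from Urn II) = 28/51 ≈ 0.5490.

28/51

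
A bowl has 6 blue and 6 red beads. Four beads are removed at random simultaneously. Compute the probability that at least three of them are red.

Sum the hypergeometric tail for j = 3,…,4 red beads.
Favorable = C(6,3)·C(6,1) + C(6,4)·C(6,0) = 135; total = C(12,4) = 495.
P = 135/495 = 3/11 ≈ 0.2727.

3/11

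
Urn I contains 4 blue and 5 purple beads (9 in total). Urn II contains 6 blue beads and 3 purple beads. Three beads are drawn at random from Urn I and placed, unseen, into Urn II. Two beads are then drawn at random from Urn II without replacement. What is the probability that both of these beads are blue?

47/132

Condition on how many of the transferred beads are blue (from Urn I: 4 blue of 9; then Urn II has 12 total).
  0 blue: C(4,0)C(5,3)/C(9,3) = 5/42; then P = C(6,2)/C(12,2) = 5/22
  1 blue: C(4,1)C(5,2)/C(9,3) = 10/21; then P = C(7,2)/C(12,2) = 7/22
  2 blue: C(4,2)C(5,1)/C(9,3) = 5/14; then P = C(8,2)/C(12,2) = 14/33
  3 blue: C(4,3)C(5,0)/C(9,3) = 1/21; then P = C(9,2)/C(12,2) = 6/11
P(both blue) = 47/132 ≈ 0.3561.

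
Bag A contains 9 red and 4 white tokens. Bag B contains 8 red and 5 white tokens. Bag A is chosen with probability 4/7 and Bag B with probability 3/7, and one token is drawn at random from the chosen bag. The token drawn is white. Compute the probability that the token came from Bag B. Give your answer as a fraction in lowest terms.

15/31

P(white | Bag A) = 4/13; P(white | Bag B) = 5/13.
P(white) = 4/7·4/13 + 3/7·5/13 = 31/91.
By Bayes' rule, P(Bag B | white) = 15/91 / 31/91 = 15/31 ≈ 0.4839.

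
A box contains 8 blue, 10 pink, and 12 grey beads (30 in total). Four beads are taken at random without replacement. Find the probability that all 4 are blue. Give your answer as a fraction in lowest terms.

Unordered draws without replacement: count favorable combinations over C(30,4).
Favorable = C(8,4) · C(10,0) · C(12,0) = 70; total = C(30,4) = 27405.
P = 70/27405 = 2/783 ≈ 0.0026.

2/783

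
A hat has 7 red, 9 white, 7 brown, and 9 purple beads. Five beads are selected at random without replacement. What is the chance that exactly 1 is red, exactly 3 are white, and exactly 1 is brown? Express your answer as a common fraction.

147/7192

Unordered draws without replacement: count favorable combinations over C(32,5).
Favorable = C(7,1) · C(9,3) · C(7,1) · C(9,0) = 4116; total = C(32,5) = 201376.
P = 4116/201376 = 147/7192 ≈ 0.0204.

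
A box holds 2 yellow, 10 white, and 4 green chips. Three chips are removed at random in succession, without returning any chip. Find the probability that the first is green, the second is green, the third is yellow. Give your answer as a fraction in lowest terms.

1/140

Multiply the conditional probability of each draw in order, without replacement, so each draw removes one from its color and from the total.
P = (4/16) · (3/15) · (2/14) = 1/140 ≈ 0.0071.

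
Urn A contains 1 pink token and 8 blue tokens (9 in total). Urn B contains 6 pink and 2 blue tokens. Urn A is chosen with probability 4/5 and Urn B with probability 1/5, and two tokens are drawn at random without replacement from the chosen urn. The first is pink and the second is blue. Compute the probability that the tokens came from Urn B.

27/83

P(E | Urn A) = 1/9; P(E | Urn B) = 3/14.
P(E) = 4/5·1/9 + 1/5·3/14 = 83/630.
By Bayes' rule, P(Urn B | E) = 3/70 / 83/630 = 27/83 ≈ 0.3253.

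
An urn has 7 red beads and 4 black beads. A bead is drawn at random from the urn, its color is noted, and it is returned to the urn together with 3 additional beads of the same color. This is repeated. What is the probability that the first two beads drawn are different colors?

Either red then black, or black then red; after the first draw the total is 14.
P = (7/11)·(4/14) + (4/11)·(7/14) = 4/11 ≈ 0.3636.

4/11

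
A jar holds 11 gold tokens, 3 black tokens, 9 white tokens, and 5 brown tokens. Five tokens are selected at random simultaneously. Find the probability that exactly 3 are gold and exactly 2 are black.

Unordered draws without replacement: count favorable combinations over C(28,5).
Favorable = C(11,3) · C(3,2) · C(9,0) · C(5,0) = 495; total = C(28,5) = 98280.
P = 495/98280 = 11/2184 ≈ 0.0050.

11/2184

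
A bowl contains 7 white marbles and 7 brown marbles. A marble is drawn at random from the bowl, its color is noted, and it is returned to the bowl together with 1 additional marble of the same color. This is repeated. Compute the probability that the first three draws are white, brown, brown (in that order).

Track the composition after each reinforcement of +1.
P = (7/14) · (7/15) · (8/16) = 7/60 ≈ 0.1167.

7/60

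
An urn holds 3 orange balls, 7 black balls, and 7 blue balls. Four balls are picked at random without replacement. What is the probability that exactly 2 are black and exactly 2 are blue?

63/340

Unordered draws without replacement: count favorable combinations over C(17,4).
Favorable = C(3,0) · C(7,2) · C(7,2) = 441; total = C(17,4) = 2380.
P = 441/2380 = 63/340 ≈ 0.1853.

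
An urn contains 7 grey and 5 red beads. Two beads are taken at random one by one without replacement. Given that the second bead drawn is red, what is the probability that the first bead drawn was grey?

P(first=grey and the second bead drawn is red) = (7/12)·(5/11) = 35/132.
P(the second bead drawn is red) = Σ over first color = 35/132 + 5/33 = 5/12.
By Bayes, P(first=grey | the second bead drawn is red) = 35/132 / 5/12 = 7/11 ≈ 0.6364.

7/11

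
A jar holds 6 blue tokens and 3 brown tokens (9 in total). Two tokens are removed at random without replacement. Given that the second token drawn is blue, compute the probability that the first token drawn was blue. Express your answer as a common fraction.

P(first=blue and the second token drawn is blue) = (6/9)·(5/8) = 5/12.
P(the second token drawn is blue) = Σ over first color = 5/12 + 1/4 = 2/3.
By Bayes, P(first=blue | the second token drawn is blue) = 5/12 / 2/3 = 5/8 ≈ 0.6250.

5/8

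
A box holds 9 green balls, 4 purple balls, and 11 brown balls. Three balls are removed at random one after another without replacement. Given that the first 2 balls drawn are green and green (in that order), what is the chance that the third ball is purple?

After removing 2 green, the box has 4 purple out of 22 remaining.
P(third is purple | given) = 4/22 = 2/11 ≈ 0.1818.

2/11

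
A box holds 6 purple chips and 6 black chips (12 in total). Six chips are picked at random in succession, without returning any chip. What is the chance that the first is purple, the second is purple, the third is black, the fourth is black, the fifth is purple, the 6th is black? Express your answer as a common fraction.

5/231

Multiply the conditional probability of each draw in order, without replacement, so each draw removes one from its color and from the total.
P = (6/12) · (5/11) · (6/10) · (5/9) · (4/8) · (4/7) = 5/231 ≈ 0.0216.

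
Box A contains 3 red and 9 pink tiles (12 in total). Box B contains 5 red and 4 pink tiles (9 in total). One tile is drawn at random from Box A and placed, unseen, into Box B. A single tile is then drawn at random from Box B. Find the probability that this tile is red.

Condition on how many of the transferred tiles are red (from Box A: 3 red of 12; then Box B has 10 total).
  0 red: C(3,0)C(9,1)/C(12,1) = 3/4; then P = 5/10
  1 red: C(3,1)C(9,0)/C(12,1) = 1/4; then P = 6/10
P(red from Box B) = 21/40 ≈ 0.5250.

21/40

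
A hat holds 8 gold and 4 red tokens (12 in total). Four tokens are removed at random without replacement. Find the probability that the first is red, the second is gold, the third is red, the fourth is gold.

28/495

Multiply the conditional probability of each draw in order, without replacement, so each draw removes one from its color and from the total.
P = (4/12) · (8/11) · (3/10) · (7/9) = 28/495 ≈ 0.0566.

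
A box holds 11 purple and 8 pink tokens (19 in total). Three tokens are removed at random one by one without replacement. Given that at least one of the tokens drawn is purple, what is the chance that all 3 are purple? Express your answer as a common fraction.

P(all 3 purple) = C(11,3)/C(19,3) = 55/323; P(at least one purple) = 1 − C(8,3)/C(19,3) = 913/969.
Since 'all 3 purple' ⊆ 'at least one purple', P(all 3 | at least one) = 55/323 / 913/969 = 15/83 ≈ 0.1807.

15/83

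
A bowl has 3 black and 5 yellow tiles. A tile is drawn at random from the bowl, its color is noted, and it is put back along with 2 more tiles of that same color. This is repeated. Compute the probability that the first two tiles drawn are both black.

After a black draw the bowl holds 5 black out of 10.
P = (3/8)·(5/10) = 3/16 ≈ 0.1875.

3/16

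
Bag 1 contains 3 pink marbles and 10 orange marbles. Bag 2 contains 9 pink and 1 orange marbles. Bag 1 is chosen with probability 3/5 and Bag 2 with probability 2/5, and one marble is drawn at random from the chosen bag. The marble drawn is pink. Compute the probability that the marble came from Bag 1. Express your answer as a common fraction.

5/18

P(pink | Bag 1) = 3/13; P(pink | Bag 2) = 9/10.
P(pink) = 3/5·3/13 + 2/5·9/10 = 162/325.
By Bayes' rule, P(Bag 1 | pink) = 9/65 / 162/325 = 5/18 ≈ 0.2778.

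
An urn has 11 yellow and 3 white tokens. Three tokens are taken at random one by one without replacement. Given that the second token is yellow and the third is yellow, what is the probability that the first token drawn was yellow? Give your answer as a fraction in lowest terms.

3/4

P(first=yellow and the second token is yellow and the third is yellow) = (11/14)·(10/13)·(9/12) = 165/364.
P(E) = Σ over first color = 165/364 + 55/364 = 55/91.
By Bayes, P(first=yellow | E) = 165/364 / 55/91 = 3/4 ≈ 0.7500.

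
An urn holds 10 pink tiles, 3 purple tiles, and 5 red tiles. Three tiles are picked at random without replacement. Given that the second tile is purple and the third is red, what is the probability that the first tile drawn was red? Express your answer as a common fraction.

1/4

P(first=red and the second tile is purple and the third is red) = (5/18)·(3/17)·(4/16) = 5/408.
P(E) = Σ over first color = 25/816 + 5/816 + 5/408 = 5/102.
By Bayes, P(first=red | E) = 5/408 / 5/102 = 1/4 ≈ 0.2500.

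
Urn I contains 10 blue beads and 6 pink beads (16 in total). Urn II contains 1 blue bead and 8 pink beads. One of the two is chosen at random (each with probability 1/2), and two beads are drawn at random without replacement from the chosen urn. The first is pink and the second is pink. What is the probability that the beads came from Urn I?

P(E | Urn I) = 1/8; P(E | Urn II) = 7/9.
P(E) = 1/2·1/8 + 1/2·7/9 = 65/144.
By Bayes' rule, P(Urn I | E) = 1/16 / 65/144 = 9/65 ≈ 0.1385.

9/65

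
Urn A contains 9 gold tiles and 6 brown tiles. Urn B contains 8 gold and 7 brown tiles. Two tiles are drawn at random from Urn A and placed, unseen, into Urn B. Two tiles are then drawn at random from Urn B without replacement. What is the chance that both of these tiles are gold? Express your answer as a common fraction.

166/595

Condition on how many of the transferred tiles are gold (from Urn A: 9 gold of 15; then Urn B has 17 total).
  0 gold: C(9,0)C(6,2)/C(15,2) = 1/7; then P = C(8,2)/C(17,2) = 7/34
  1 gold: C(9,1)C(6,1)/C(15,2) = 18/35; then P = C(9,2)/C(17,2) = 9/34
  2 gold: C(9,2)C(6,0)/C(15,2) = 12/35; then P = C(10,2)/C(17,2) = 45/136
P(both gold) = 166/595 ≈ 0.2790.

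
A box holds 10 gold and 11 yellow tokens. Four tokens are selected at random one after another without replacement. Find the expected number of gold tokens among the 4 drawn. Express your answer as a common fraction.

40/21

By linearity of expectation, E[X] = Σ P(draw i is gold); by symmetry each draw (even without replacement) has P(gold) = 10/21.
E[X] = 4 · 10/21 = 40/21 ≈ 1.9048.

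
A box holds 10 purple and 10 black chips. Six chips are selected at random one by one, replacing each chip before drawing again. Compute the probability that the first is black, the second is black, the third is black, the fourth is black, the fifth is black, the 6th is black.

1/64

Multiply the conditional probability of each draw in order, with replacement (the composition resets each draw).
P = (10/20) · (10/20) · (10/20) · (10/20) · (10/20) · (10/20) = 1/64 ≈ 0.0156.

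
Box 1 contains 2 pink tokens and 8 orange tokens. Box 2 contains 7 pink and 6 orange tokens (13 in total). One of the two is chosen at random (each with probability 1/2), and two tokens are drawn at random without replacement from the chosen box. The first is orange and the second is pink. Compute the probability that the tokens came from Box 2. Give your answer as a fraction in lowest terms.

P(E | Box 1) = 8/45; P(E | Box 2) = 7/26.
P(E) = 1/2·8/45 + 1/2·7/26 = 523/2340.
By Bayes' rule, P(Box 2 | E) = 7/52 / 523/2340 = 315/523 ≈ 0.6023.

315/523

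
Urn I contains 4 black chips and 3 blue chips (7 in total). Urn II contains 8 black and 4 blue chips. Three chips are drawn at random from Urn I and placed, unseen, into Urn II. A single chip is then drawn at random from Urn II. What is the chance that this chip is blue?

Condition on how many of the transferred chips are blue (from Urn I: 3 blue of 7; then Urn II has 15 total).
  0 blue: C(3,0)C(4,3)/C(7,3) = 4/35; then P = 4/15
  1 blue: C(3,1)C(4,2)/C(7,3) = 18/35; then P = 5/15
  2 blue: C(3,2)C(4,1)/C(7,3) = 12/35; then P = 6/15
  3 blue: C(3,3)C(4,0)/C(7,3) = 1/35; then P = 7/15
P(blue from Urn II) = 37/105 ≈ 0.3524.

37/105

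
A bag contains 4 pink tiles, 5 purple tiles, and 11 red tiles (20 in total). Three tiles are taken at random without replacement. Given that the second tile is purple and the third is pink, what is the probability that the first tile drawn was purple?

2/9

P(first=purple and the second tile is purple and the third is pink) = (5/20)·(4/19)·(4/18) = 2/171.
P(E) = Σ over first color = 1/114 + 2/171 + 11/342 = 1/19.
By Bayes, P(first=purple | E) = 2/171 / 1/19 = 2/9 ≈ 0.2222.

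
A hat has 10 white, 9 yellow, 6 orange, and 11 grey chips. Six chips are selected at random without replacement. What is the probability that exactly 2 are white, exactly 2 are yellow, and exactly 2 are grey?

Unordered draws without replacement: count favorable combinations over C(36,6).
Favorable = C(10,2) · C(9,2) · C(6,0) · C(11,2) = 89100; total = C(36,6) = 1947792.
P = 89100/1947792 = 675/14756 ≈ 0.0457.

675/14756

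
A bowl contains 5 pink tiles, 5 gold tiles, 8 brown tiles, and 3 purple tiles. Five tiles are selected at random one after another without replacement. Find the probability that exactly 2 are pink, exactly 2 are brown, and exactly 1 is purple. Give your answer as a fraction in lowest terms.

40/969

Unordered draws without replacement: count favorable combinations over C(21,5).
Favorable = C(5,2) · C(5,0) · C(8,2) · C(3,1) = 840; total = C(21,5) = 20349.
P = 840/20349 = 40/969 ≈ 0.0413.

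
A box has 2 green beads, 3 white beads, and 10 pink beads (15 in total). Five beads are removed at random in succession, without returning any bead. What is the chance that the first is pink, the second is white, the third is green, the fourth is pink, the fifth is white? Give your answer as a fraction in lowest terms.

Multiply the conditional probability of each draw in order, without replacement, so each draw removes one from its color and from the total.
P = (10/15) · (3/14) · (2/13) · (9/12) · (2/11) = 3/1001 ≈ 0.0030.

3/1001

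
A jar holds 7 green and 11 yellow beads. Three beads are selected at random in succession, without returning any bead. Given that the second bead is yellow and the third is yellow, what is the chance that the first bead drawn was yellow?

9/16

P(first=yellow and the second bead is yellow and the third is yellow) = (11/18)·(10/17)·(9/16) = 55/272.
P(E) = Σ over first color = 385/2448 + 55/272 = 55/153.
By Bayes, P(first=yellow | E) = 55/272 / 55/153 = 9/16 ≈ 0.5625.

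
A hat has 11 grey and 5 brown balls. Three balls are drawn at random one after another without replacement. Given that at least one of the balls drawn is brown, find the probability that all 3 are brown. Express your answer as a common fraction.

P(all 3 brown) = C(5,3)/C(16,3) = 1/56; P(at least one brown) = 1 − C(11,3)/C(16,3) = 79/112.
Since 'all 3 brown' ⊆ 'at least one brown', P(all 3 | at least one) = 1/56 / 79/112 = 2/79 ≈ 0.0253.

2/79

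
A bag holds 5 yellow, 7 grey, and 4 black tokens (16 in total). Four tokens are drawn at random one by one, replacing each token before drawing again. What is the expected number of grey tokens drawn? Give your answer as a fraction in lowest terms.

By linearity of expectation, E[X] = Σ P(draw i is grey); each independent draw has P(grey) = 7/16.
E[X] = 4 · 7/16 = 7/4 ≈ 1.7500.

7/4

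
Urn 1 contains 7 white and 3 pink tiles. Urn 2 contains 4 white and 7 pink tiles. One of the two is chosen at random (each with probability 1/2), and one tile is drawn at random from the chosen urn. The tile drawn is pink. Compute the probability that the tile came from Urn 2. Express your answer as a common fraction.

70/103

P(pink | Urn 1) = 3/10; P(pink | Urn 2) = 7/11.
P(pink) = 1/2·3/10 + 1/2·7/11 = 103/220.
By Bayes' rule, P(Urn 2 | pink) = 7/22 / 103/220 = 70/103 ≈ 0.6796.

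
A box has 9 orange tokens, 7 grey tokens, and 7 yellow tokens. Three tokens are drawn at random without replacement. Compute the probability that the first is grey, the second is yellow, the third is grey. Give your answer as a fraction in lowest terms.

7/253

Multiply the conditional probability of each draw in order, without replacement, so each draw removes one from its color and from the total.
P = (7/23) · (7/22) · (6/21) = 7/253 ≈ 0.0277.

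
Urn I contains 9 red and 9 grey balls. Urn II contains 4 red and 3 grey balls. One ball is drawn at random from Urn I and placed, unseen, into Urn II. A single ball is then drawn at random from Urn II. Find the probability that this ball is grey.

Condition on how many of the transferred balls are grey (from Urn I: 9 grey of 18; then Urn II has 8 total).
  0 grey: C(9,0)C(9,1)/C(18,1) = 1/2; then P = 3/8
  1 grey: C(9,1)C(9,0)/C(18,1) = 1/2; then P = 4/8
P(grey from Urn II) = 7/16 ≈ 0.4375.

7/16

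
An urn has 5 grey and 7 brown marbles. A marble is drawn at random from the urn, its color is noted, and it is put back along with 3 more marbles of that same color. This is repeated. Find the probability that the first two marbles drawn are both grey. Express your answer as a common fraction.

2/9

After a grey draw the urn holds 8 grey out of 15.
P = (5/12)·(8/15) = 2/9 ≈ 0.2222.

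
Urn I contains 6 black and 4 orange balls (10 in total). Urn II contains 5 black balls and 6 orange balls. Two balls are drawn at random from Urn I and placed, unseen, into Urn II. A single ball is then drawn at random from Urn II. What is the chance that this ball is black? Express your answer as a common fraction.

Condition on how many of the transferred balls are black (from Urn I: 6 black of 10; then Urn II has 13 total).
  0 black: C(6,0)C(4,2)/C(10,2) = 2/15; then P = 5/13
  1 black: C(6,1)C(4,1)/C(10,2) = 8/15; then P = 6/13
  2 black: C(6,2)C(4,0)/C(10,2) = 1/3; then P = 7/13
P(black from Urn II) = 31/65 ≈ 0.4769.

31/65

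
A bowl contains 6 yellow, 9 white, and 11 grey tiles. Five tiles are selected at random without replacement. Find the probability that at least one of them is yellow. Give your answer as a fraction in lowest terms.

Use the complement: P(at least one yellow) = 1 − P(no yellow).
P(none) = C(20,5)/C(26,5) = 15504/65780.
So P = 1 − 15504/65780 = 12569/16445 ≈ 0.7643.

12569/16445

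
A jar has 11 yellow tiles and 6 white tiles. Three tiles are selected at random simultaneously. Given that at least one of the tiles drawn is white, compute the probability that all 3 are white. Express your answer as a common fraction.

P(all 3 white) = C(6,3)/C(17,3) = 1/34; P(at least one white) = 1 − C(11,3)/C(17,3) = 103/136.
Since 'all 3 white' ⊆ 'at least one white', P(all 3 | at least one) = 1/34 / 103/136 = 4/103 ≈ 0.0388.

4/103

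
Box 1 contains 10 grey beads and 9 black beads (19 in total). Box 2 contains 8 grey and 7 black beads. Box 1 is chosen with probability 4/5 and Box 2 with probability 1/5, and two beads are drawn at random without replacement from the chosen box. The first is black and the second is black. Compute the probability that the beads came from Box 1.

80/99

P(E | Box 1) = 4/19; P(E | Box 2) = 1/5.
P(E) = 4/5·4/19 + 1/5·1/5 = 99/475.
By Bayes' rule, P(Box 1 | E) = 16/95 / 99/475 = 80/99 ≈ 0.8081.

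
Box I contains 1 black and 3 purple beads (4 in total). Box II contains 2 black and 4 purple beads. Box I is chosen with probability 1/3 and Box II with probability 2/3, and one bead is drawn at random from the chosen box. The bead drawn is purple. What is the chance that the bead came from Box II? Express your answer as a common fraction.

P(purple | Box I) = 3/4; P(purple | Box II) = 2/3.
P(purple) = 1/3·3/4 + 2/3·2/3 = 25/36.
By Bayes' rule, P(Box II | purple) = 4/9 / 25/36 = 16/25 ≈ 0.6400.

16/25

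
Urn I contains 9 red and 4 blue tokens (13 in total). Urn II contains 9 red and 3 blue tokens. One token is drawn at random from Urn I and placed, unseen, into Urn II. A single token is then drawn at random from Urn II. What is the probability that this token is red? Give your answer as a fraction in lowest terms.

126/169

Condition on how many of the transferred tokens are red (from Urn I: 9 red of 13; then Urn II has 13 total).
  0 red: C(9,0)C(4,1)/C(13,1) = 4/13; then P = 9/13
  1 red: C(9,1)C(4,0)/C(13,1) = 9/13; then P = 10/13
P(red from Urn II) = 126/169 ≈ 0.7456.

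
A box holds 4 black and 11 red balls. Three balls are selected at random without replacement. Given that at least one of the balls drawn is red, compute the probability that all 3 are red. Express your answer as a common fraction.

15/41

P(all 3 red) = C(11,3)/C(15,3) = 33/91; P(at least one red) = 1 − C(4,3)/C(15,3) = 451/455.
Since 'all 3 red' ⊆ 'at least one red', P(all 3 | at least one) = 33/91 / 451/455 = 15/41 ≈ 0.3659.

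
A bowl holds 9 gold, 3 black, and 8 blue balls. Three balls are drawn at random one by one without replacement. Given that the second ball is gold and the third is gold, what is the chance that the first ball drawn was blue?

4/9

P(first=blue and the second ball is gold and the third is gold) = (8/20)·(9/19)·(8/18) = 8/95.
P(E) = Σ over first color = 7/95 + 3/95 + 8/95 = 18/95.
By Bayes, P(first=blue | E) = 8/95 / 18/95 = 4/9 ≈ 0.4444.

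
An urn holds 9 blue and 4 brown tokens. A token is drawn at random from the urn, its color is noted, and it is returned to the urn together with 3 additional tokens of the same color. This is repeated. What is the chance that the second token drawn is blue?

Condition on the first draw. If first is blue (prob 9/13), second-blue has prob (12)/(16); if not (prob 4/13), it has prob 9/(16).
P = (9/13)·(12/16) + (4/13)·(9/16) = 9/13 ≈ 0.6923.

9/13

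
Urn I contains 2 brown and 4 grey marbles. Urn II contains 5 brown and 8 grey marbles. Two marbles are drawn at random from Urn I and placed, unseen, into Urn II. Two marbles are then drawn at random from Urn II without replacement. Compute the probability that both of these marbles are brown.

Condition on how many of the transferred marbles are brown (from Urn I: 2 brown of 6; then Urn II has 15 total).
  0 brown: C(2,0)C(4,2)/C(6,2) = 2/5; then P = C(5,2)/C(15,2) = 2/21
  1 brown: C(2,1)C(4,1)/C(6,2) = 8/15; then P = C(6,2)/C(15,2) = 1/7
  2 brown: C(2,2)C(4,0)/C(6,2) = 1/15; then P = C(7,2)/C(15,2) = 1/5
P(both brown) = 67/525 ≈ 0.1276.

67/525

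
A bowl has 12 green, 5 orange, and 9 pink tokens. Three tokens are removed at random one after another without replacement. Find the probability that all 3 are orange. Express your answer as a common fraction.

Unordered draws without replacement: count favorable combinations over C(26,3).
Favorable = C(12,0) · C(5,3) · C(9,0) = 10; total = C(26,3) = 2600.
P = 10/2600 = 1/260 ≈ 0.0038.

1/260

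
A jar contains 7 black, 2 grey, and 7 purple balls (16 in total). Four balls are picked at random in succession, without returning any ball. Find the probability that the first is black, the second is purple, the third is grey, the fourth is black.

Multiply the conditional probability of each draw in order, without replacement, so each draw removes one from its color and from the total.
P = (7/16) · (7/15) · (2/14) · (6/13) = 7/520 ≈ 0.0135.

7/520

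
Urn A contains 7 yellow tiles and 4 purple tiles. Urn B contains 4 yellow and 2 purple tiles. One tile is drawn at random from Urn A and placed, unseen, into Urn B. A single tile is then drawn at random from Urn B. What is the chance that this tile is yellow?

51/77

Condition on how many of the transferred tiles are yellow (from Urn A: 7 yellow of 11; then Urn B has 7 total).
  0 yellow: C(7,0)C(4,1)/C(11,1) = 4/11; then P = 4/7
  1 yellow: C(7,1)C(4,0)/C(11,1) = 7/11; then P = 5/7
P(yellow from Urn B) = 51/77 ≈ 0.6623.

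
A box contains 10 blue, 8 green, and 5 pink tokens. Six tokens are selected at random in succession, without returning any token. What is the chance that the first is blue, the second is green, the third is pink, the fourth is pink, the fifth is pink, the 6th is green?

Multiply the conditional probability of each draw in order, without replacement, so each draw removes one from its color and from the total.
P = (10/23) · (8/22) · (5/21) · (4/20) · (3/19) · (7/18) = 20/43263 ≈ 0.0005.

20/43263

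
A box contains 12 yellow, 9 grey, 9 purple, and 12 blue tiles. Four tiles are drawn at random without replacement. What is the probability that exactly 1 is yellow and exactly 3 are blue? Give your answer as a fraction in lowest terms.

Unordered draws without replacement: count favorable combinations over C(42,4).
Favorable = C(12,1) · C(9,0) · C(9,0) · C(12,3) = 2640; total = C(42,4) = 111930.
P = 2640/111930 = 88/3731 ≈ 0.0236.

88/3731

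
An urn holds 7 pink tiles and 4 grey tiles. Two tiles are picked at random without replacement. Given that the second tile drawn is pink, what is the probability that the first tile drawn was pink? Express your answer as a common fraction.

3/5

P(first=pink and the second tile drawn is pink) = (7/11)·(6/10) = 21/55.
P(the second tile drawn is pink) = Σ over first color = 21/55 + 14/55 = 7/11.
By Bayes, P(first=pink | the second tile drawn is pink) = 21/55 / 7/11 = 3/5 ≈ 0.6000.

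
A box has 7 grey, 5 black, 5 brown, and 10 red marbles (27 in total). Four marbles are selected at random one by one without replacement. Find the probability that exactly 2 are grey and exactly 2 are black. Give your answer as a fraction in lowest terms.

Unordered draws without replacement: count favorable combinations over C(27,4).
Favorable = C(7,2) · C(5,2) · C(5,0) · C(10,0) = 210; total = C(27,4) = 17550.
P = 210/17550 = 7/585 ≈ 0.0120.

7/585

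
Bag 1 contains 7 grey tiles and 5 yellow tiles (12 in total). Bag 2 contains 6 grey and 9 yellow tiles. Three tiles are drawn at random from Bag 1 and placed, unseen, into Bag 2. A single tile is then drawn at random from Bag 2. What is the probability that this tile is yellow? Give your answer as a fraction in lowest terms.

Condition on how many of the transferred tiles are yellow (from Bag 1: 5 yellow of 12; then Bag 2 has 18 total).
  0 yellow: C(5,0)C(7,3)/C(12,3) = 7/44; then P = 9/18
  1 yellow: C(5,1)C(7,2)/C(12,3) = 21/44; then P = 10/18
  2 yellow: C(5,2)C(7,1)/C(12,3) = 7/22; then P = 11/18
  3 yellow: C(5,3)C(7,0)/C(12,3) = 1/22; then P = 12/18
P(yellow from Bag 2) = 41/72 ≈ 0.5694.

41/72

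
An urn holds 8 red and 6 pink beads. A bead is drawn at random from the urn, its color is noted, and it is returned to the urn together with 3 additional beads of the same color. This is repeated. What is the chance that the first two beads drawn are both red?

After a red draw the urn holds 11 red out of 17.
P = (8/14)·(11/17) = 44/119 ≈ 0.3697.

44/119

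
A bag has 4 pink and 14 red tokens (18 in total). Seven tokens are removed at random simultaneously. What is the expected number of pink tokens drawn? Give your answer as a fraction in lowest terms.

14/9

By linearity of expectation, E[X] = Σ P(draw i is pink); by symmetry each draw (even without replacement) has P(pink) = 4/18.
E[X] = 7 · 4/18 = 14/9 ≈ 1.5556.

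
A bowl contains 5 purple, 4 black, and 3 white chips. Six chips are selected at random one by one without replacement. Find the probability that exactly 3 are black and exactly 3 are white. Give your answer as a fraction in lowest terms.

Unordered draws without replacement: count favorable combinations over C(12,6).
Favorable = C(5,0) · C(4,3) · C(3,3) = 4; total = C(12,6) = 924.
P = 4/924 = 1/231 ≈ 0.0043.

1/231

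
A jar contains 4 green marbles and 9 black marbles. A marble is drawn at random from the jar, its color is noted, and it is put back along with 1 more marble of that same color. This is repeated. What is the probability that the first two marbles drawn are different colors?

36/91

Either green then black, or black then green; after the first draw the total is 14.
P = (4/13)·(9/14) + (9/13)·(4/14) = 36/91 ≈ 0.3956.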